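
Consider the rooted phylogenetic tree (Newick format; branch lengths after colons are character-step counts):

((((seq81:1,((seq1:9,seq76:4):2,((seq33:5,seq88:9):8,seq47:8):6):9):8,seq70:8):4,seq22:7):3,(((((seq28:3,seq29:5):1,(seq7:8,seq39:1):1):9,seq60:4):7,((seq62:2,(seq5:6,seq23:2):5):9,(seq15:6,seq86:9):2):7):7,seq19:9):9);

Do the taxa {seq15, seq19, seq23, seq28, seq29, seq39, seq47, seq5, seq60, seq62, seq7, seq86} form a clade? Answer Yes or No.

The MRCA of the listed taxa is the root, so the smallest clade containing them is the whole tree.
That clade also contains seq1, seq22, seq33, seq70, seq76, seq81, seq88, which are not in the proposed group, so the group is not monophyletic.

No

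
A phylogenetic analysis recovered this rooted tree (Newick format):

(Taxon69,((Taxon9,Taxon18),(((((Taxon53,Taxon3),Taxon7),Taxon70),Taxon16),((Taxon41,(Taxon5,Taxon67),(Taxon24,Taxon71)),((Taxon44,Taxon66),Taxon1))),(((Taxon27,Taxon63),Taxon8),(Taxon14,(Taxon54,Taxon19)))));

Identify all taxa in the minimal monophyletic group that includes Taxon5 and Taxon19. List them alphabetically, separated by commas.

Tracing Taxon5: it sits inside (Taxon5,Taxon67).
Tracing Taxon19: it sits inside (Taxon54,Taxon19).
The smallest clade enclosing both is ((Taxon9,Taxon18),(((((Taxon53,Taxon3),Taxon7),Taxon70),Taxon16),((Taxon41,(Taxon5,Taxon67),(Taxon24,Taxon71)),((Taxon44,Taxon66),Taxon1))),(((Taxon27,Taxon63),Taxon8),(Taxon14,(Taxon54,Taxon19)))); the answer is its 21 terminal taxa in alphabetical order.

Taxon1, Taxon14, Taxon16, Taxon18, Taxon19, Taxon24, Taxon27, Taxon3, Taxon41, Taxon44, Taxon5, Taxon53, Taxon54, Taxon63, Taxon66, Taxon67, Taxon7, Taxon70, Taxon71, Taxon8, Taxon9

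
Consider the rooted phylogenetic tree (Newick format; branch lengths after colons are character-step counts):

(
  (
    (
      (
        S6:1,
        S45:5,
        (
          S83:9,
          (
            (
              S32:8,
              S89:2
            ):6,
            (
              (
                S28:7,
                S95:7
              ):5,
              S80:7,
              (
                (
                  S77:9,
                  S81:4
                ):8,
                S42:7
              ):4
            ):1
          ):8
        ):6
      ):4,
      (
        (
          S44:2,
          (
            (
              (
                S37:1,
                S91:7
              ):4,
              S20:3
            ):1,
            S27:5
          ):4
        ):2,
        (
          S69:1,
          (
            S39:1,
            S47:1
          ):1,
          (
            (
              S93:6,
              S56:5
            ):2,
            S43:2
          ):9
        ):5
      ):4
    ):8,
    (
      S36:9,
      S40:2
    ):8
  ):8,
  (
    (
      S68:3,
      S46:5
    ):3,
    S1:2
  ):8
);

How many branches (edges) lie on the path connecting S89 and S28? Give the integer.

The MRCA of S89 and S28 is the node subtending ((S32,S89),((S28,S95),S80,((S77,S81),S42))).
From S89 up to that node: 2 branches. From S28 up to the same node: 3 branches. Total: 2 + 3 = 5.

5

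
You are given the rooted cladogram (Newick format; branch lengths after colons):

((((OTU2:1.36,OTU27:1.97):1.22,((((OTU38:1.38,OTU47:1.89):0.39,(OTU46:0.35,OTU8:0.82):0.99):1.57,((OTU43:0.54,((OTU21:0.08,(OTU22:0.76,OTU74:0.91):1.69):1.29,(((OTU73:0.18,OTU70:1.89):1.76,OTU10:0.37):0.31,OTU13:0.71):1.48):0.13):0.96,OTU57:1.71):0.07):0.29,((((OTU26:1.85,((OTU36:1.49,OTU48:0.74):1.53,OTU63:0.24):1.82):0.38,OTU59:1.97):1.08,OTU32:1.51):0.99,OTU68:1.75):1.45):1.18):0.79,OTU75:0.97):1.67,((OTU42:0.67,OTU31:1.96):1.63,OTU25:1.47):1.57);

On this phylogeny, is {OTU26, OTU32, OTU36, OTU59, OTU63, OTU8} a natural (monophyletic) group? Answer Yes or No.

No

The MRCA of the listed taxa subtends ((((OTU38,OTU47),(OTU46,OTU8)),((OTU43,((OTU21,(OTU22,OTU74)),(((OTU73,OTU70),OTU10),OTU13))),OTU57)),((((OTU26,((OTU36,OTU48),OTU63)),OTU59),OTU32),OTU68)).
That clade also contains OTU10, OTU13, OTU21, OTU22, OTU38, OTU43, OTU46, OTU47, OTU48, OTU57, OTU68, OTU70, OTU73, OTU74, which are not in the proposed group, so the group is not monophyletic.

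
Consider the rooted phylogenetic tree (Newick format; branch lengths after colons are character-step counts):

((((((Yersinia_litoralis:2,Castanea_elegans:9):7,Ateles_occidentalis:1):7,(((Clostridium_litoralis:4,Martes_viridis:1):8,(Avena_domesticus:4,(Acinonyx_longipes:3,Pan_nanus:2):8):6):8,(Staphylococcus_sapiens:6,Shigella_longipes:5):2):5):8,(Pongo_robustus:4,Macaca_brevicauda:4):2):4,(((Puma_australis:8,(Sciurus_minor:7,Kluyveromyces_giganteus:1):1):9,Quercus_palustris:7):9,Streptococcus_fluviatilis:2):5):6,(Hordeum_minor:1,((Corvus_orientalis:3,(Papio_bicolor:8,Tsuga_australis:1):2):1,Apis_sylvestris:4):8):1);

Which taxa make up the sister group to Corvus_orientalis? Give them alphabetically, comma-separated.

Papio_bicolor, Tsuga_australis

Corvus_orientalis attaches to the tree at the node subtending (Corvus_orientalis,(Papio_bicolor,Tsuga_australis)).
The other lineage descending from that same node — the sister group — is (Papio_bicolor,Tsuga_australis); its 2 tips in alphabetical order are the answer.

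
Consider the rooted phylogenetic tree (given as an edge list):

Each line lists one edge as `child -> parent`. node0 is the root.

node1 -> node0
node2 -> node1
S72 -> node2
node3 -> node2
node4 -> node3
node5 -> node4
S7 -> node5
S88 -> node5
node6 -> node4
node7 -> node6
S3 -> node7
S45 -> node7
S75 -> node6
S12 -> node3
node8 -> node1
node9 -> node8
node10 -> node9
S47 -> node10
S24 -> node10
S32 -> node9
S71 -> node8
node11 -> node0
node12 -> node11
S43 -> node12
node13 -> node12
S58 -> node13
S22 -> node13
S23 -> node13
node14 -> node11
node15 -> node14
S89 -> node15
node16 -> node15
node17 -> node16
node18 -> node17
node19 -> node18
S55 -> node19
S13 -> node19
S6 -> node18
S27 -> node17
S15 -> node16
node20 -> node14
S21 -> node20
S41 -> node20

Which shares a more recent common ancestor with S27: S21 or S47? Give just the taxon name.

S21

The MRCA of S27 and S21 subtends ((S89,((((S55,S13),S6),S27),S15)),(S21,S41)) (8 taxa).
The MRCA of S27 and S47 is the root, subtending the entire tree (23 taxa).
The first is nested inside the second, so S27 shares a more recent common ancestor with S21.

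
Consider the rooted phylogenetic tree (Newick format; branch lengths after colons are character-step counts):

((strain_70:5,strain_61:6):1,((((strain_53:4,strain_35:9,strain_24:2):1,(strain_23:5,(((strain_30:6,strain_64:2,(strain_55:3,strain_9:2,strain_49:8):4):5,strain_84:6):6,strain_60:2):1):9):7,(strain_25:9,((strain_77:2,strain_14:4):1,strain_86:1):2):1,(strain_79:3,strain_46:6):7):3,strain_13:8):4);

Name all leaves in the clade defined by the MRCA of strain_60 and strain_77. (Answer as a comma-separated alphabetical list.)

strain_14, strain_23, strain_24, strain_25, strain_30, strain_35, strain_46, strain_49, strain_53, strain_55, strain_60, strain_64, strain_77, strain_79, strain_84, strain_86, strain_9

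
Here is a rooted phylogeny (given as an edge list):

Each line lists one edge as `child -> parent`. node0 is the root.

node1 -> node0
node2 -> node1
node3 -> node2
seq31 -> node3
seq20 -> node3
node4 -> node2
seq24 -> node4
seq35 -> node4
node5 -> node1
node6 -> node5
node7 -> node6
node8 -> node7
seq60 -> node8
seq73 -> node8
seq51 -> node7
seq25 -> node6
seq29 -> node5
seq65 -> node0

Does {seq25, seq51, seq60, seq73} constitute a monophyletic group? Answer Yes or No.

Yes

The most recent common ancestor of these taxa subtends (((seq60,seq73),seq51),seq25).
That clade has exactly 4 tips — every listed taxon and nothing else — so the group is monophyletic.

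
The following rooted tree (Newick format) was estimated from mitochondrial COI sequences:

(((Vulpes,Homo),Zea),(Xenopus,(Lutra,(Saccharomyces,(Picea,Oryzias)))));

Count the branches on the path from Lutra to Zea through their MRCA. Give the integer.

The MRCA of Lutra and Zea is the root of the tree.
From Lutra up to that node: 3 branches. From Zea up to the same node: 2 branches. Total: 3 + 2 = 5.

5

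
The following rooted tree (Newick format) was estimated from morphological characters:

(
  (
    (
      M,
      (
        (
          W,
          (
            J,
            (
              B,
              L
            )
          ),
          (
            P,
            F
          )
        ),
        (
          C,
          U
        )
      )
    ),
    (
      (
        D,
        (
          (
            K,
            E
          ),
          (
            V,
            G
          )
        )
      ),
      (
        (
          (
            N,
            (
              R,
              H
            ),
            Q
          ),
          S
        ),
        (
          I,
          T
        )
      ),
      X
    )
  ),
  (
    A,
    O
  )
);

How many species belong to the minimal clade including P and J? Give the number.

The MRCA of P and J is the node subtending (W,(J,(B,L)),(P,F)).
That clade contains 6 terminal taxa: B, F, J, L, P, W.

6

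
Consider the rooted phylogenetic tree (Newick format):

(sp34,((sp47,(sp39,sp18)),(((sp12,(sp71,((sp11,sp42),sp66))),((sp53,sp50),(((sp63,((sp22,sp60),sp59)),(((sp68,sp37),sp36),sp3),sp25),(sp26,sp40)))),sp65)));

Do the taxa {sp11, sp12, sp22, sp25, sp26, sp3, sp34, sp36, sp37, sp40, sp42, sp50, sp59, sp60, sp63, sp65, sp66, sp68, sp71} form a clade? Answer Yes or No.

No

The MRCA of the listed taxa is the root, so the smallest clade containing them is the whole tree.
That clade also contains sp18, sp39, sp47, sp53, which are not in the proposed group, so the group is not monophyletic.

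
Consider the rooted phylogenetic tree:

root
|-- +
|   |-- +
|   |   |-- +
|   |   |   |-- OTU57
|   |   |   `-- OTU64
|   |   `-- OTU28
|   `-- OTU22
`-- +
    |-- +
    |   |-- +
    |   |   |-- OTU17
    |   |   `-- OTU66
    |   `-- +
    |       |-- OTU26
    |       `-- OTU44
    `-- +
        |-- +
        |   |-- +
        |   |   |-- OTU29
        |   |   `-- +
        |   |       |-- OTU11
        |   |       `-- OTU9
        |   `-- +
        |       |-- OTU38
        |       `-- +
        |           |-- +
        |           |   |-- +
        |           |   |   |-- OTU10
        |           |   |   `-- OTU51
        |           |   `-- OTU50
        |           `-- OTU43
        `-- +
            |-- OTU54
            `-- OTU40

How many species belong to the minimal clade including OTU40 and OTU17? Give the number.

14

The MRCA of OTU40 and OTU17 is the node subtending (((OTU17,OTU66),(OTU26,OTU44)),(((OTU29,(OTU11,OTU9)),(OTU38,(((OTU10,OTU51),OTU50),OTU43))),(OTU54,OTU40))).
That clade contains 14 terminal taxa: OTU10, OTU11, OTU17, OTU26, OTU29, OTU38, OTU40, OTU43, OTU44, OTU50, OTU51, OTU54, OTU66, OTU9.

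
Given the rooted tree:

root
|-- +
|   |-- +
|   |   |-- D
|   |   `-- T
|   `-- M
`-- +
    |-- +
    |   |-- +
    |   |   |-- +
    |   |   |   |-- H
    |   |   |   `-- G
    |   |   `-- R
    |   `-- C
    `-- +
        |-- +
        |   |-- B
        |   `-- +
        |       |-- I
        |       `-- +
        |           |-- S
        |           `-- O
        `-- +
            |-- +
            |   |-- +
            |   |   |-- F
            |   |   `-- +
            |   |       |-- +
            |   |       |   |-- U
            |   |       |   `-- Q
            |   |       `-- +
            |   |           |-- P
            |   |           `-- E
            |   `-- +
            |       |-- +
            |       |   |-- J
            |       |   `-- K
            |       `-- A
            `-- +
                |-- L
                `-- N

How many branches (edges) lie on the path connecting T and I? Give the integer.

The MRCA of T and I is the root of the tree.
From T up to that node: 3 branches. From I up to the same node: 5 branches. Total: 3 + 5 = 8.

8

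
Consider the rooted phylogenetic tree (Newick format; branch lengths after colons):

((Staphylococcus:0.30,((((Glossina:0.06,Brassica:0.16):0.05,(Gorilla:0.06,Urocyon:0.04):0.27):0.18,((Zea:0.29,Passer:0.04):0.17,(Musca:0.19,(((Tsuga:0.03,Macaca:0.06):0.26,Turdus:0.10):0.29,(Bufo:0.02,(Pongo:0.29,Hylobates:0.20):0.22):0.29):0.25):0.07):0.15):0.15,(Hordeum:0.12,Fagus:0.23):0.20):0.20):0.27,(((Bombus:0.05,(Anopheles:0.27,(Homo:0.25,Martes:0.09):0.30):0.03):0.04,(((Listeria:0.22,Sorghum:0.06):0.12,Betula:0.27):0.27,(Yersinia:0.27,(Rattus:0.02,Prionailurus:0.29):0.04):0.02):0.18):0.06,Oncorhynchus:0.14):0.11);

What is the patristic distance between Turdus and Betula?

2.37

The path runs Turdus → … → MRCA → … → Betula; the MRCA is the root of the tree.
Branch lengths along that path: 0.10 + 0.29 + 0.25 + 0.07 + 0.15 + 0.15 + 0.20 + 0.27 + 0.11 + 0.06 + 0.18 + 0.27 + 0.27 = 2.37.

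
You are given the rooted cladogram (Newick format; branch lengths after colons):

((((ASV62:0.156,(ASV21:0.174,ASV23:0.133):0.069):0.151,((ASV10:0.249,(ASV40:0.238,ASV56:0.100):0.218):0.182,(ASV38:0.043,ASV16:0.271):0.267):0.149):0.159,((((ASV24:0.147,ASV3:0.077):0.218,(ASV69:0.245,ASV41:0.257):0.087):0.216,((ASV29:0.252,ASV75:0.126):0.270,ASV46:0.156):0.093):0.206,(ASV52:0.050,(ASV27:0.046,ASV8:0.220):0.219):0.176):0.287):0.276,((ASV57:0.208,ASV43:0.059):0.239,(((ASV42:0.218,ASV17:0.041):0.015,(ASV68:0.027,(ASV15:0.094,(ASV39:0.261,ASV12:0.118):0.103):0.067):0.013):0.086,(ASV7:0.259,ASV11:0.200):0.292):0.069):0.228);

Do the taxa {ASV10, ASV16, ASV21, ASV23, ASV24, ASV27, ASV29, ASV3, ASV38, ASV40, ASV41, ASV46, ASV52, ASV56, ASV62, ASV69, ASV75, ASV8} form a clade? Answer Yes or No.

The most recent common ancestor of these taxa subtends (((ASV62,(ASV21,ASV23)),((ASV10,(ASV40,ASV56)),(ASV38,ASV16))),((((ASV24,ASV3),(ASV69,ASV41)),((ASV29,ASV75),ASV46)),(ASV52,(ASV27,ASV8)))).
That clade has exactly 18 tips — every listed taxon and nothing else — so the group is monophyletic.

Yes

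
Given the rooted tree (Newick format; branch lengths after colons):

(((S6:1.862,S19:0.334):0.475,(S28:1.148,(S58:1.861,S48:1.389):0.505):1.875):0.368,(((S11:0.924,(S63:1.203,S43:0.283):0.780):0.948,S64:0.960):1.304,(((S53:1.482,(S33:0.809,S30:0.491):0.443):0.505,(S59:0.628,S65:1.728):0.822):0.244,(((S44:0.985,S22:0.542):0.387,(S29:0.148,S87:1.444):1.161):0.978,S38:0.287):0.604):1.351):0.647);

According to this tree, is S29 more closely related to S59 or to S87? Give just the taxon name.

The MRCA of S29 and S87 subtends (S29,S87) (2 taxa).
The MRCA of S29 and S59 subtends (((S53,(S33,S30)),(S59,S65)),(((S44,S22),(S29,S87)),S38)) (10 taxa).
The first is nested inside the second, so S29 shares a more recent common ancestor with S87.

S87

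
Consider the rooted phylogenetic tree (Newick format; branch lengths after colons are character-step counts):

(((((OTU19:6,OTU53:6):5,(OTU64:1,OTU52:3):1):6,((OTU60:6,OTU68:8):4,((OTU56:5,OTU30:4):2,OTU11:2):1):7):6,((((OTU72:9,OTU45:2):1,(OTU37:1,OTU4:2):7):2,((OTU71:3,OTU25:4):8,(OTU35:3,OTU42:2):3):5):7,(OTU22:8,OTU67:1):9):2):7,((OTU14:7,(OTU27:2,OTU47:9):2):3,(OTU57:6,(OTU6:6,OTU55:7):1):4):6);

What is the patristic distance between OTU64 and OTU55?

39

The path runs OTU64 → … → MRCA → … → OTU55; the MRCA is the root of the tree.
Branch lengths along that path: 1 + 1 + 6 + 6 + 7 + 6 + 4 + 1 + 7 = 39.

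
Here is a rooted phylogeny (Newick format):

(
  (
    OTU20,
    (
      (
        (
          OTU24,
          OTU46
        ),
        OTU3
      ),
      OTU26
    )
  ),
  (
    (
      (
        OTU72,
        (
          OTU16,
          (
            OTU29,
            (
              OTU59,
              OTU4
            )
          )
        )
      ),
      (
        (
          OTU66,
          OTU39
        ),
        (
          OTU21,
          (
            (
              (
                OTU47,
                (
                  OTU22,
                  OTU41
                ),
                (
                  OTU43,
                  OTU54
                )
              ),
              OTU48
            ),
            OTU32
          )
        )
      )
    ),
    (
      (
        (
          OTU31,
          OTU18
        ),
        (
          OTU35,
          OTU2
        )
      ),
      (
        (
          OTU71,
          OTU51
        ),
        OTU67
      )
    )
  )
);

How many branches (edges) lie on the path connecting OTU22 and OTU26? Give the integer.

12

The MRCA of OTU22 and OTU26 is the root of the tree.
From OTU22 up to that node: 9 branches. From OTU26 up to the same node: 3 branches. Total: 9 + 3 = 12.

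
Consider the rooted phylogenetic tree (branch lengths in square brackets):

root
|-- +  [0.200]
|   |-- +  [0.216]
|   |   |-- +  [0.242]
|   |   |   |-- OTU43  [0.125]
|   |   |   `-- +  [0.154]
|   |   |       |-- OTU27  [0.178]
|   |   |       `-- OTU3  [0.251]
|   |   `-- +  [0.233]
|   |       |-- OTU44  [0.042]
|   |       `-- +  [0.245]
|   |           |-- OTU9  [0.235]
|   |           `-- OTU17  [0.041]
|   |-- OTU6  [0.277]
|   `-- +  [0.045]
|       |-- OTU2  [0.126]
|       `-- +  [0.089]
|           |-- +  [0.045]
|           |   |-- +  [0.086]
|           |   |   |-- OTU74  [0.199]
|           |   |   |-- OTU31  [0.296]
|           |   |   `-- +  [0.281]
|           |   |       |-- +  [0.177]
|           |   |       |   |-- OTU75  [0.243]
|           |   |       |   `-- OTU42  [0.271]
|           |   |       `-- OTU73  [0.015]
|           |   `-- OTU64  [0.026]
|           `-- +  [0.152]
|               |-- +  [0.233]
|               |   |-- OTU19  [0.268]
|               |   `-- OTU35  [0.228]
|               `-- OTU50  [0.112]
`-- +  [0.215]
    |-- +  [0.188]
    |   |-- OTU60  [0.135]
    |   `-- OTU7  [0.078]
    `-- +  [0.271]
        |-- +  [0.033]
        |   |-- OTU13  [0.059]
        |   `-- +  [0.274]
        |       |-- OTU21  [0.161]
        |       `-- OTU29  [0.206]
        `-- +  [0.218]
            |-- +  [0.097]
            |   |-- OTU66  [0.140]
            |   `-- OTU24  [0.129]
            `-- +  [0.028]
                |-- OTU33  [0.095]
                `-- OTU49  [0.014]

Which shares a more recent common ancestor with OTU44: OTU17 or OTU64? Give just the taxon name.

The MRCA of OTU44 and OTU17 subtends (OTU44,(OTU9,OTU17)) (3 taxa).
The MRCA of OTU44 and OTU64 subtends (((OTU43,(OTU27,OTU3)),(OTU44,(OTU9,OTU17))),OTU6,(OTU2,(((OTU74,OTU31,((OTU75,OTU42),OTU73)),OTU64),((OTU19,OTU35),OTU50)))) (17 taxa).
The first is nested inside the second, so OTU44 shares a more recent common ancestor with OTU17.

OTU17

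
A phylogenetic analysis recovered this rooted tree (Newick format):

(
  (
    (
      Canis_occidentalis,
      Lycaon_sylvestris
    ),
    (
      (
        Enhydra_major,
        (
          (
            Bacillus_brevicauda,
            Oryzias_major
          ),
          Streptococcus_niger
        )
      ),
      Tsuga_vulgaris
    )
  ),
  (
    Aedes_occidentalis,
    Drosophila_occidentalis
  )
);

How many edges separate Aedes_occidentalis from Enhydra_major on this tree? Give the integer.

The MRCA of Aedes_occidentalis and Enhydra_major is the root of the tree.
From Aedes_occidentalis up to that node: 2 branches. From Enhydra_major up to the same node: 4 branches. Total: 2 + 4 = 6.

6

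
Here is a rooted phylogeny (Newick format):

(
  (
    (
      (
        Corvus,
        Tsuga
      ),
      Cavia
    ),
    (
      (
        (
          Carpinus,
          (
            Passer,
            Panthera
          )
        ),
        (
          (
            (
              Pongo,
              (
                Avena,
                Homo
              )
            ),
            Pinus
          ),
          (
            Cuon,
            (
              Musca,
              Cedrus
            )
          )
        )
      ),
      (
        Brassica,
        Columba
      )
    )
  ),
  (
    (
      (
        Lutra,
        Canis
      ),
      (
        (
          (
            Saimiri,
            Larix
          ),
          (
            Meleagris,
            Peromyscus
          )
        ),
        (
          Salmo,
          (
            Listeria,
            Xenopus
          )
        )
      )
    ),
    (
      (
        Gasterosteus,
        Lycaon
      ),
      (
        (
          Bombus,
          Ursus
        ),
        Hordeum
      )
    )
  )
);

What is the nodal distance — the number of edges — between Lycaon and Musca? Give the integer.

The MRCA of Lycaon and Musca is the root of the tree.
From Lycaon up to that node: 4 branches. From Musca up to the same node: 7 branches. Total: 4 + 7 = 11.

11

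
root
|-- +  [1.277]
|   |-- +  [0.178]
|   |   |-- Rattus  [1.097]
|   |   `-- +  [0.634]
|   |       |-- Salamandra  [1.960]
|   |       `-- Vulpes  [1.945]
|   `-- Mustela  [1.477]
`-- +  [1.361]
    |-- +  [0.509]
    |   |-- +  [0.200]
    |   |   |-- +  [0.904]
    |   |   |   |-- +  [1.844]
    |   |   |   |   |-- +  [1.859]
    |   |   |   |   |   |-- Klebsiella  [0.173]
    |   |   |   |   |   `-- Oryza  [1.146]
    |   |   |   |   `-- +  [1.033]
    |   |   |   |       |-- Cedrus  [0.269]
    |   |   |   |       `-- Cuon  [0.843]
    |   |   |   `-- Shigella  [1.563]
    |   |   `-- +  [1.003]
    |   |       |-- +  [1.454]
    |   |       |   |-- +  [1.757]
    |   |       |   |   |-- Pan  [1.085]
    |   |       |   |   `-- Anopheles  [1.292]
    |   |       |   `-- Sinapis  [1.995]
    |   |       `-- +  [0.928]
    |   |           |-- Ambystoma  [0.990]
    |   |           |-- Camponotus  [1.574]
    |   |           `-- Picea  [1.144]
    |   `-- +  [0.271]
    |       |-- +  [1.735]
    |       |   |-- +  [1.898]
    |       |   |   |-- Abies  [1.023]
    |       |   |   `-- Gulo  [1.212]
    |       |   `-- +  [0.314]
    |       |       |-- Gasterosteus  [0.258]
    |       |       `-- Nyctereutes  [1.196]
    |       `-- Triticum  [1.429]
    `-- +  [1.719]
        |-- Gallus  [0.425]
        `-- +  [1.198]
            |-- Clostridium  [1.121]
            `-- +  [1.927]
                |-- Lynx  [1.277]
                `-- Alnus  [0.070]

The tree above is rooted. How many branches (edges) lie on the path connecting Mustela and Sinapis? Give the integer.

The MRCA of Mustela and Sinapis is the root of the tree.
From Mustela up to that node: 2 branches. From Sinapis up to the same node: 6 branches. Total: 2 + 6 = 8.

8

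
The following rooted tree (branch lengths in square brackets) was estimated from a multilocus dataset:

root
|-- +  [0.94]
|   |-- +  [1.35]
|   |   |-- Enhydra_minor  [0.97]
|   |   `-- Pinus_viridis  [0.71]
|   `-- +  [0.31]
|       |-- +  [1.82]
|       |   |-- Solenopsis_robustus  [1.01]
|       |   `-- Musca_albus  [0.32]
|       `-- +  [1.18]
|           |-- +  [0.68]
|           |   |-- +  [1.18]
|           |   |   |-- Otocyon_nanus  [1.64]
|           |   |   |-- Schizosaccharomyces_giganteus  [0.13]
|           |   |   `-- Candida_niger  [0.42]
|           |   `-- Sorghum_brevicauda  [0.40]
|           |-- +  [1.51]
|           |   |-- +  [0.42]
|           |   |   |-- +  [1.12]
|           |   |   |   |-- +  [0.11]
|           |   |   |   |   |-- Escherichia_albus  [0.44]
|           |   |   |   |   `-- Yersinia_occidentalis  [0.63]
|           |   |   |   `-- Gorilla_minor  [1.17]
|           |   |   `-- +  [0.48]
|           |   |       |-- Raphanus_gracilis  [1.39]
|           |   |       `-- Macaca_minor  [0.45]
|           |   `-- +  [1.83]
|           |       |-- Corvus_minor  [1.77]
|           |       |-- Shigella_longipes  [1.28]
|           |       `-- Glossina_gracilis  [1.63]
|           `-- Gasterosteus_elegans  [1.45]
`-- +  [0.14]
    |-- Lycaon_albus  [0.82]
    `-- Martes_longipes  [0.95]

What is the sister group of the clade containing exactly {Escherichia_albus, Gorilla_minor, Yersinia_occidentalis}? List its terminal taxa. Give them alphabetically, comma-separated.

The clade containing exactly {Escherichia_albus, Gorilla_minor, Yersinia_occidentalis} attaches to the tree at the node subtending (((Escherichia_albus,Yersinia_occidentalis),Gorilla_minor),(Raphanus_gracilis,Macaca_minor)).
The other lineage descending from that same node — the sister group — is (Raphanus_gracilis,Macaca_minor); its 2 tips in alphabetical order are the answer.

Macaca_minor, Raphanus_gracilis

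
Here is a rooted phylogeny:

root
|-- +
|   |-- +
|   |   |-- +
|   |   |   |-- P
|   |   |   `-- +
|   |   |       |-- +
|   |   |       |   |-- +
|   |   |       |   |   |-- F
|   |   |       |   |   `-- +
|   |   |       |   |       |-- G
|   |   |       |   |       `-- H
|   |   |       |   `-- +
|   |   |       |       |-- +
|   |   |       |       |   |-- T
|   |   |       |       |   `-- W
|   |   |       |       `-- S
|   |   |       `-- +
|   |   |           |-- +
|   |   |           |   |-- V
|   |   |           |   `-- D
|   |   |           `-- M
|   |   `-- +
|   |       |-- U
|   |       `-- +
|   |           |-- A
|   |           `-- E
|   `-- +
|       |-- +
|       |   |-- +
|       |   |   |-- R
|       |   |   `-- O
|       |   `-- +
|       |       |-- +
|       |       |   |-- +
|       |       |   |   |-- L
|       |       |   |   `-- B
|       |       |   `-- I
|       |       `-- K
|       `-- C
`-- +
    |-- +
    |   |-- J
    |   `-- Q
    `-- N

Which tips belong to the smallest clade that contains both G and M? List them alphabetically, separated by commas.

D, F, G, H, M, S, T, V, W

Tracing G: it sits inside (G,H).
Tracing M: it sits inside ((V,D),M).
The smallest clade enclosing both is (((F,(G,H)),((T,W),S)),((V,D),M)); the answer is its 9 terminal taxa in alphabetical order.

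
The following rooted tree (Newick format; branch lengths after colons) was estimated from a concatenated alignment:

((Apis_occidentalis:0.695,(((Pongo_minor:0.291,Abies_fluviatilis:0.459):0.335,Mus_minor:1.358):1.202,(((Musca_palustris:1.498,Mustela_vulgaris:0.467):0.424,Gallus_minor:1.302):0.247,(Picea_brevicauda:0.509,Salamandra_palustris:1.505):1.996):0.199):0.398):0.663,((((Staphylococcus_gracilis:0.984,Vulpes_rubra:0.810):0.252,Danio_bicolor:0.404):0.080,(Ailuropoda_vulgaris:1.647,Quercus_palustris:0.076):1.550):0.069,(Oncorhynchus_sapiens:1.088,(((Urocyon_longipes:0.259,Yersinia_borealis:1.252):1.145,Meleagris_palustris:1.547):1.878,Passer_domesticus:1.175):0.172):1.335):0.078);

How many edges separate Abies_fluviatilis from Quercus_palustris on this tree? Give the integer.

9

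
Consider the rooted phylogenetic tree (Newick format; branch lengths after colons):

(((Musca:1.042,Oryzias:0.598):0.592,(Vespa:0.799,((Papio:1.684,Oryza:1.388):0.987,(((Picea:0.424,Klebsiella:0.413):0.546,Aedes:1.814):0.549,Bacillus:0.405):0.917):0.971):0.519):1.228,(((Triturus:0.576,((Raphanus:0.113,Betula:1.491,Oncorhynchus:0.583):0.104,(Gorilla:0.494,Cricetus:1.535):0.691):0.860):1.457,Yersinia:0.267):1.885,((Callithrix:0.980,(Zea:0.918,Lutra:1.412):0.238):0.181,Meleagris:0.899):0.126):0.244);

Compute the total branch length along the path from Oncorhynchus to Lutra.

The path runs Oncorhynchus → … → MRCA → … → Lutra; the MRCA is the node subtending (((Triturus,((Raphanus,Betula,Oncorhynchus),(Gorilla,Cricetus))),Yersinia),((Callithrix,(Zea,Lutra)),Meleagris)).
Branch lengths along that path: 0.583 + 0.104 + 0.860 + 1.457 + 1.885 + 0.126 + 0.181 + 0.238 + 1.412 = 6.846.

6.846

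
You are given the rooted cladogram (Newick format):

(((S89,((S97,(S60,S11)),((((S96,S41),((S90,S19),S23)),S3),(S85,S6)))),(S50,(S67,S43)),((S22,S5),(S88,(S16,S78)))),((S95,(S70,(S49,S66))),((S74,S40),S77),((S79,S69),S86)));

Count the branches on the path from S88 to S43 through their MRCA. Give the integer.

6

The MRCA of S88 and S43 is the node subtending ((S89,((S97,(S60,S11)),((((S96,S41),((S90,S19),S23)),S3),(S85,S6)))),(S50,(S67,S43)),((S22,S5),(S88,(S16,S78)))).
From S88 up to that node: 3 branches. From S43 up to the same node: 3 branches. Total: 3 + 3 = 6.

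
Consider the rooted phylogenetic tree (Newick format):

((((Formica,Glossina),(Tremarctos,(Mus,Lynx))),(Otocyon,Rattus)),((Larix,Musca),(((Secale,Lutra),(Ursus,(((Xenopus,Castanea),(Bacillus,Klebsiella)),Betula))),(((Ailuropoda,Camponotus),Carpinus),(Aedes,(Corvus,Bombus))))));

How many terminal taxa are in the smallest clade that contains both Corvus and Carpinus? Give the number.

The MRCA of Corvus and Carpinus is the node subtending (((Ailuropoda,Camponotus),Carpinus),(Aedes,(Corvus,Bombus))).
That clade contains 6 terminal taxa: Aedes, Ailuropoda, Bombus, Camponotus, Carpinus, Corvus.

6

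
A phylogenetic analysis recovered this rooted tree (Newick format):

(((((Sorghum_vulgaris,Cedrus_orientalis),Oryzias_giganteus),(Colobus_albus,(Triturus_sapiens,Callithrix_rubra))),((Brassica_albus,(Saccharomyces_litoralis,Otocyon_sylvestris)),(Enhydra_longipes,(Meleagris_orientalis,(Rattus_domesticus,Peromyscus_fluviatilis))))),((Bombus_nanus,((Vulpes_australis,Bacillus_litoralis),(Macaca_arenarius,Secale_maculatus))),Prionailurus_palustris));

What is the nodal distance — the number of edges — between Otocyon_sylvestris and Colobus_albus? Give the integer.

7

The MRCA of Otocyon_sylvestris and Colobus_albus is the node subtending ((((Sorghum_vulgaris,Cedrus_orientalis),Oryzias_giganteus),(Colobus_albus,(Triturus_sapiens,Callithrix_rubra))),((Brassica_albus,(Saccharomyces_litoralis,Otocyon_sylvestris)),(Enhydra_longipes,(Meleagris_orientalis,(Rattus_domesticus,Peromyscus_fluviatilis))))).
From Otocyon_sylvestris up to that node: 4 branches. From Colobus_albus up to the same node: 3 branches. Total: 4 + 3 = 7.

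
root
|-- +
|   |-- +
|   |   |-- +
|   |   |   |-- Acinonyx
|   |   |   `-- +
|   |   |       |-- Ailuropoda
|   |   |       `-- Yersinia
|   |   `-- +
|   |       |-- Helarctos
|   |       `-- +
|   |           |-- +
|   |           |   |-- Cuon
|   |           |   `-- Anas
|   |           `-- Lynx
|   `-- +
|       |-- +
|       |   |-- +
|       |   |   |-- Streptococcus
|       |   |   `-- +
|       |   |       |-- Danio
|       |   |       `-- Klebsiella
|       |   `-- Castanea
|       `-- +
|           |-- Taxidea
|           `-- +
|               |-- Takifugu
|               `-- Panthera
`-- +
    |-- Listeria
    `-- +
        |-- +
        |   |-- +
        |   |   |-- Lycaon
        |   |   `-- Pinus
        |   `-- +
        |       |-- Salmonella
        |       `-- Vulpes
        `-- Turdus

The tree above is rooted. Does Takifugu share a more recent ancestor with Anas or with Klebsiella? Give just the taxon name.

The MRCA of Takifugu and Klebsiella subtends (((Streptococcus,(Danio,Klebsiella)),Castanea),(Taxidea,(Takifugu,Panthera))) (7 taxa).
The MRCA of Takifugu and Anas subtends (((Acinonyx,(Ailuropoda,Yersinia)),(Helarctos,((Cuon,Anas),Lynx))),(((Streptococcus,(Danio,Klebsiella)),Castanea),(Taxidea,(Takifugu,Panthera)))) (14 taxa).
The first is nested inside the second, so Takifugu shares a more recent common ancestor with Klebsiella.

Klebsiella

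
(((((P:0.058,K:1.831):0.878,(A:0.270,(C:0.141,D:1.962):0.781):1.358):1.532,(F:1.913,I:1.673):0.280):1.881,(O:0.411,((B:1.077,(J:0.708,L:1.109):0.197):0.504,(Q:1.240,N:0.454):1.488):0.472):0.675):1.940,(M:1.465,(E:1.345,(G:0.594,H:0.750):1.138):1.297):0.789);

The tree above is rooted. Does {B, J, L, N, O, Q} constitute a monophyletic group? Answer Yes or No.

The most recent common ancestor of these taxa subtends (O,((B,(J,L)),(Q,N))).
That clade has exactly 6 tips — every listed taxon and nothing else — so the group is monophyletic.

Yes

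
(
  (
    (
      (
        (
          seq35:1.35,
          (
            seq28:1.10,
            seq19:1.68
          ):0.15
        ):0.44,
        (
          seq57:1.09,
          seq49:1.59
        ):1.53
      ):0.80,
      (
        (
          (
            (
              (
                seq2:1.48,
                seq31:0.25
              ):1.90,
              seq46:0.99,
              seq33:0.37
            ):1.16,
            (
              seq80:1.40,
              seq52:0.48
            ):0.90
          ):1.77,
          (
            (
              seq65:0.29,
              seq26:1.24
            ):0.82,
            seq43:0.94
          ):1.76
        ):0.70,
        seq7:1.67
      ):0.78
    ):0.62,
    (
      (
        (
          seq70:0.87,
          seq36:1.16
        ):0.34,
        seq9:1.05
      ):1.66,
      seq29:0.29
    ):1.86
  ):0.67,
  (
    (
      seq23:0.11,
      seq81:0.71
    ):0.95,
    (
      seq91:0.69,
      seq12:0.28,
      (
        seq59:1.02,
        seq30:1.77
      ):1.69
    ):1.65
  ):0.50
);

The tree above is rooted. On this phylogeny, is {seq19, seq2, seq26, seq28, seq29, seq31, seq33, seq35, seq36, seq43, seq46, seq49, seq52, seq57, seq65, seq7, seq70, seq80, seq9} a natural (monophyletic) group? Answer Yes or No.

Yes

The most recent common ancestor of these taxa subtends ((((seq35,(seq28,seq19)),(seq57,seq49)),(((((seq2,seq31),seq46,seq33),(seq80,seq52)),((seq65,seq26),seq43)),seq7)),(((seq70,seq36),seq9),seq29)).
That clade has exactly 19 tips — every listed taxon and nothing else — so the group is monophyletic.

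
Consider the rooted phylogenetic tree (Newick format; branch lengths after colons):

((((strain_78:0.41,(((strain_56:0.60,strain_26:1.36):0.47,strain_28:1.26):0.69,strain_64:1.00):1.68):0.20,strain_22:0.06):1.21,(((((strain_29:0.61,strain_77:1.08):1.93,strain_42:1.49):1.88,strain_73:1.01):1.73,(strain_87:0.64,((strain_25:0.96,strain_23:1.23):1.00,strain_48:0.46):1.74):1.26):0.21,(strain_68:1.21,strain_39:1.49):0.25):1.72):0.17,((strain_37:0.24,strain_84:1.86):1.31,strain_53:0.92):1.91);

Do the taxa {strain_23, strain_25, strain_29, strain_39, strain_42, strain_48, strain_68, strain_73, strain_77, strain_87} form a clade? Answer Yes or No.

Yes

The most recent common ancestor of these taxa subtends (((((strain_29,strain_77),strain_42),strain_73),(strain_87,((strain_25,strain_23),strain_48))),(strain_68,strain_39)).
That clade has exactly 10 tips — every listed taxon and nothing else — so the group is monophyletic.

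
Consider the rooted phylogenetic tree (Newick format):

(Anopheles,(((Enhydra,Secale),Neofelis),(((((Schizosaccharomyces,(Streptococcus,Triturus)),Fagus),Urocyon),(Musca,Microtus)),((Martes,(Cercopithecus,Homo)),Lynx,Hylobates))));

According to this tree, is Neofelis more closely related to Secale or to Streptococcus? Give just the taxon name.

Secale

The MRCA of Neofelis and Secale subtends ((Enhydra,Secale),Neofelis) (3 taxa).
The MRCA of Neofelis and Streptococcus subtends (((Enhydra,Secale),Neofelis),(((((Schizosaccharomyces,(Streptococcus,Triturus)),Fagus),Urocyon),(Musca,Microtus)),((Martes,(Cercopithecus,Homo)),Lynx,Hylobates))) (15 taxa).
The first is nested inside the second, so Neofelis shares a more recent common ancestor with Secale.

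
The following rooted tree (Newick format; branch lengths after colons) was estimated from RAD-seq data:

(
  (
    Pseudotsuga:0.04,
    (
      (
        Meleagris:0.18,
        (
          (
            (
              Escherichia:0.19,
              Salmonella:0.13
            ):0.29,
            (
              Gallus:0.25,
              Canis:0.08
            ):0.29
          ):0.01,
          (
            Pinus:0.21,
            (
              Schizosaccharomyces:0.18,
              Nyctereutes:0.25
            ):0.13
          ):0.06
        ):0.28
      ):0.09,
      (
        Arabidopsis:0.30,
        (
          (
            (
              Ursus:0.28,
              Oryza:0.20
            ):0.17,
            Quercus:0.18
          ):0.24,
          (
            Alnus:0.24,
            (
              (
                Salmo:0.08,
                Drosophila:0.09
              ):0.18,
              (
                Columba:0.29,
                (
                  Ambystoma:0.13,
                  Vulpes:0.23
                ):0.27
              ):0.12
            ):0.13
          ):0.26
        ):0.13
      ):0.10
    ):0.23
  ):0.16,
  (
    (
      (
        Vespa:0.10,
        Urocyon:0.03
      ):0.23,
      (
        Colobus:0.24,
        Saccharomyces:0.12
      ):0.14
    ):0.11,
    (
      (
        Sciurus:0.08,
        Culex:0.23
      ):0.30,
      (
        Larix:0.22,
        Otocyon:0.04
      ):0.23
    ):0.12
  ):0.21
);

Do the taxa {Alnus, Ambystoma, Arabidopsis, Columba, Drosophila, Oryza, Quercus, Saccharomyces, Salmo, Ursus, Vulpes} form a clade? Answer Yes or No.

The MRCA of the listed taxa is the root, so the smallest clade containing them is the whole tree.
That clade also contains Canis, Colobus, Culex, Escherichia, Gallus, Larix, Meleagris, Nyctereutes, Otocyon, Pinus, Pseudotsuga, Salmonella, Schizosaccharomyces, Sciurus, Urocyon, Vespa, which are not in the proposed group, so the group is not monophyletic.

No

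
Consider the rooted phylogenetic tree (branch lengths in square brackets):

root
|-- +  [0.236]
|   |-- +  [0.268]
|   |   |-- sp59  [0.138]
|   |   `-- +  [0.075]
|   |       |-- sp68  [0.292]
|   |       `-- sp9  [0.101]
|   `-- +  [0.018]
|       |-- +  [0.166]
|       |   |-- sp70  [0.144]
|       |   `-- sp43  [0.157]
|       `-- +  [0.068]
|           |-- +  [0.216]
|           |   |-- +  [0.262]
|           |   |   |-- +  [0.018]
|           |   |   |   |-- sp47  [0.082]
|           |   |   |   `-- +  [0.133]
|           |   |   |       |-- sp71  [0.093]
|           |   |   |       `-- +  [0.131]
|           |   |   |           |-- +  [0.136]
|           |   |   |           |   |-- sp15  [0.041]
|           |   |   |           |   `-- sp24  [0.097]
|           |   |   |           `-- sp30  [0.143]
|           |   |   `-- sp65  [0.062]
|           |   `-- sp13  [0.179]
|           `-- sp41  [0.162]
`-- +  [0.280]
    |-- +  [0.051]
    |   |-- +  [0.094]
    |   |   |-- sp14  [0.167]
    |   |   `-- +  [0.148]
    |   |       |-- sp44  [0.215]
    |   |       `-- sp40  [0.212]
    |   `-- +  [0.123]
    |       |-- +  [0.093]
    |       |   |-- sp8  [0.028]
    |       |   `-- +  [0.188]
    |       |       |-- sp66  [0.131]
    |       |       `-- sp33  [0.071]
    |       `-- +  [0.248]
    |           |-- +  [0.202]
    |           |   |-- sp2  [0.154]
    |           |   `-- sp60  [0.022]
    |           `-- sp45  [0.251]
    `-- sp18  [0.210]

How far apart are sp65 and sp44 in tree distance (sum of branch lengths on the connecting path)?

1.650

The path runs sp65 → … → MRCA → … → sp44; the MRCA is the root of the tree.
Branch lengths along that path: 0.062 + 0.262 + 0.216 + 0.068 + 0.018 + 0.236 + 0.280 + 0.051 + 0.094 + 0.148 + 0.215 = 1.650.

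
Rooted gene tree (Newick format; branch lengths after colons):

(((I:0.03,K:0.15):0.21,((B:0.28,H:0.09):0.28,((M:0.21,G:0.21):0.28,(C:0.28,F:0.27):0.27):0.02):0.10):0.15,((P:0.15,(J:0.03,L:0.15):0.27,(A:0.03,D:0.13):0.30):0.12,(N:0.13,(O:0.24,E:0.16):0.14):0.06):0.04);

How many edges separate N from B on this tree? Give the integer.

7

The MRCA of N and B is the root of the tree.
From N up to that node: 3 branches. From B up to the same node: 4 branches. Total: 3 + 4 = 7.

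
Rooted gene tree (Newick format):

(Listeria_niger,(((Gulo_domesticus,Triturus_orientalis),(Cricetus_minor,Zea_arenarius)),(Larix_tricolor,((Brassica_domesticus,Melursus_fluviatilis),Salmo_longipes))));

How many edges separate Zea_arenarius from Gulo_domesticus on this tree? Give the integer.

The MRCA of Zea_arenarius and Gulo_domesticus is the node subtending ((Gulo_domesticus,Triturus_orientalis),(Cricetus_minor,Zea_arenarius)).
From Zea_arenarius up to that node: 2 branches. From Gulo_domesticus up to the same node: 2 branches. Total: 2 + 2 = 4.

4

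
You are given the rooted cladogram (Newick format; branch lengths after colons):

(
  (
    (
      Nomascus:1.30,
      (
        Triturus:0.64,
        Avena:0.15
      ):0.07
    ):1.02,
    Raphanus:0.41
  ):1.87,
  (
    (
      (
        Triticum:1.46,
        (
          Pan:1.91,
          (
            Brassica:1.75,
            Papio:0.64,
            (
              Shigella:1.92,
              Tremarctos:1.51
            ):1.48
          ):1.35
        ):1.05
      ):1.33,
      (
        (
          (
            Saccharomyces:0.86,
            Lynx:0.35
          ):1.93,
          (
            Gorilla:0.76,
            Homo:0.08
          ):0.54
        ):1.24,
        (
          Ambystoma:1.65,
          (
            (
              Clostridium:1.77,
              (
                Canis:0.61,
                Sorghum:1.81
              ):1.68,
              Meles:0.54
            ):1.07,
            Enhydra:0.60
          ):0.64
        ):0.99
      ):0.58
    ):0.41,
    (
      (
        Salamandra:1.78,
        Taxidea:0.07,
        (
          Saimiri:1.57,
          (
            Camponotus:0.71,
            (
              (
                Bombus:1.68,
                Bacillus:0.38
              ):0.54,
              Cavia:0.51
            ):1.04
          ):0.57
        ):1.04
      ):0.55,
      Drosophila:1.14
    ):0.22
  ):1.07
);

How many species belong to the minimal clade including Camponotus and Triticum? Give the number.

The MRCA of Camponotus and Triticum is the node subtending (((Triticum,(Pan,(Brassica,Papio,(Shigella,Tremarctos)))),(((Saccharomyces,Lynx),(Gorilla,Homo)),(Ambystoma,((Clostridium,(Canis,Sorghum),Meles),Enhydra)))),((Salamandra,Taxidea,(Saimiri,(Camponotus,((Bombus,Bacillus),Cavia)))),Drosophila)).
That clade contains 24 terminal taxa: Ambystoma, Bacillus, Bombus, Brassica, Camponotus, Canis, Cavia, Clostridium, Drosophila, Enhydra, Gorilla, Homo, Lynx, Meles, Pan, Papio, Saccharomyces, Saimiri, Salamandra, Shigella, Sorghum, Taxidea, Tremarctos, Triticum.

24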